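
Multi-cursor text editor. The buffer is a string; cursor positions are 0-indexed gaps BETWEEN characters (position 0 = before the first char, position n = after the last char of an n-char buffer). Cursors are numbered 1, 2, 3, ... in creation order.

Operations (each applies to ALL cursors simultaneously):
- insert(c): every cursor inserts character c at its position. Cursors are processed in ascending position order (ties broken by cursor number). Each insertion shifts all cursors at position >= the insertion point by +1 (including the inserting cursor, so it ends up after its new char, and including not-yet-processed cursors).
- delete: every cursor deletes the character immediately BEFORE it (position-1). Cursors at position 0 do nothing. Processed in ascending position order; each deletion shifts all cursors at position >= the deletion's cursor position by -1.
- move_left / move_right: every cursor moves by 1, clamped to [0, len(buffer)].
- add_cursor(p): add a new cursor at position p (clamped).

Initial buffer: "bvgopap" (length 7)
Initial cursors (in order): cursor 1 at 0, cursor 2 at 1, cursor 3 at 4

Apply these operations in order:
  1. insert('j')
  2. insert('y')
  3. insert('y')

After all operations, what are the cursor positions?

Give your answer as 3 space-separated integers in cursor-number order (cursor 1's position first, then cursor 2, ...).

After op 1 (insert('j')): buffer="jbjvgojpap" (len 10), cursors c1@1 c2@3 c3@7, authorship 1.2...3...
After op 2 (insert('y')): buffer="jybjyvgojypap" (len 13), cursors c1@2 c2@5 c3@10, authorship 11.22...33...
After op 3 (insert('y')): buffer="jyybjyyvgojyypap" (len 16), cursors c1@3 c2@7 c3@13, authorship 111.222...333...

Answer: 3 7 13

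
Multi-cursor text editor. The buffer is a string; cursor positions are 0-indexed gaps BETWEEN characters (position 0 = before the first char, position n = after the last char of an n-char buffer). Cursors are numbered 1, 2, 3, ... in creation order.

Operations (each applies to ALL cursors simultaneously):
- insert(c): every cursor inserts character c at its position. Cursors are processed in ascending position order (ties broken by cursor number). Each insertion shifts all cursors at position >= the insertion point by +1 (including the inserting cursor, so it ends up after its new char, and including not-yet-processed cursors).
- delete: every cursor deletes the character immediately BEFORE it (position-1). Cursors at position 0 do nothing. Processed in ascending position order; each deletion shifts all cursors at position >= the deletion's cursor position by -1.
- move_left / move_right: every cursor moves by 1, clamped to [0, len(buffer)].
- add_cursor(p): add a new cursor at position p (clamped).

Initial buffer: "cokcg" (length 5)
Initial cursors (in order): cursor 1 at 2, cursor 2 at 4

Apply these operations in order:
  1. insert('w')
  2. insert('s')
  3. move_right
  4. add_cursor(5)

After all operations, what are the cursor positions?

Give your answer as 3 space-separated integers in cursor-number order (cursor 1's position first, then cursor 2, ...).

Answer: 5 9 5

Derivation:
After op 1 (insert('w')): buffer="cowkcwg" (len 7), cursors c1@3 c2@6, authorship ..1..2.
After op 2 (insert('s')): buffer="cowskcwsg" (len 9), cursors c1@4 c2@8, authorship ..11..22.
After op 3 (move_right): buffer="cowskcwsg" (len 9), cursors c1@5 c2@9, authorship ..11..22.
After op 4 (add_cursor(5)): buffer="cowskcwsg" (len 9), cursors c1@5 c3@5 c2@9, authorship ..11..22.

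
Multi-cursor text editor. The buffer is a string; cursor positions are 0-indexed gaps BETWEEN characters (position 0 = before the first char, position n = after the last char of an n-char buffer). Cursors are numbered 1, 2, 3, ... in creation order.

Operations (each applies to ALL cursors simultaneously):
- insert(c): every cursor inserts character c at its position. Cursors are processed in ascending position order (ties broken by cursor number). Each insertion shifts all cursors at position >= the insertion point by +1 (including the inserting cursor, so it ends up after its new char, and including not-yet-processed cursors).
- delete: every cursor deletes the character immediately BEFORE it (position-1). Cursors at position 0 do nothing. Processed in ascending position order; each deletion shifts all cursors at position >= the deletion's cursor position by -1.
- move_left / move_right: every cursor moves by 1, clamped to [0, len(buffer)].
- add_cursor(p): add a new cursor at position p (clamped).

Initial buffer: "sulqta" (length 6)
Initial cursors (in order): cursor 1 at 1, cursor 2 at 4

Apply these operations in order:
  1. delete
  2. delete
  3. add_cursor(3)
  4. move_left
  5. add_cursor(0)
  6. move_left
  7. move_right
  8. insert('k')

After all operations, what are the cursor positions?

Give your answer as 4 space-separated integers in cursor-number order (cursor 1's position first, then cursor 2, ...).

After op 1 (delete): buffer="ulta" (len 4), cursors c1@0 c2@2, authorship ....
After op 2 (delete): buffer="uta" (len 3), cursors c1@0 c2@1, authorship ...
After op 3 (add_cursor(3)): buffer="uta" (len 3), cursors c1@0 c2@1 c3@3, authorship ...
After op 4 (move_left): buffer="uta" (len 3), cursors c1@0 c2@0 c3@2, authorship ...
After op 5 (add_cursor(0)): buffer="uta" (len 3), cursors c1@0 c2@0 c4@0 c3@2, authorship ...
After op 6 (move_left): buffer="uta" (len 3), cursors c1@0 c2@0 c4@0 c3@1, authorship ...
After op 7 (move_right): buffer="uta" (len 3), cursors c1@1 c2@1 c4@1 c3@2, authorship ...
After op 8 (insert('k')): buffer="ukkktka" (len 7), cursors c1@4 c2@4 c4@4 c3@6, authorship .124.3.

Answer: 4 4 6 4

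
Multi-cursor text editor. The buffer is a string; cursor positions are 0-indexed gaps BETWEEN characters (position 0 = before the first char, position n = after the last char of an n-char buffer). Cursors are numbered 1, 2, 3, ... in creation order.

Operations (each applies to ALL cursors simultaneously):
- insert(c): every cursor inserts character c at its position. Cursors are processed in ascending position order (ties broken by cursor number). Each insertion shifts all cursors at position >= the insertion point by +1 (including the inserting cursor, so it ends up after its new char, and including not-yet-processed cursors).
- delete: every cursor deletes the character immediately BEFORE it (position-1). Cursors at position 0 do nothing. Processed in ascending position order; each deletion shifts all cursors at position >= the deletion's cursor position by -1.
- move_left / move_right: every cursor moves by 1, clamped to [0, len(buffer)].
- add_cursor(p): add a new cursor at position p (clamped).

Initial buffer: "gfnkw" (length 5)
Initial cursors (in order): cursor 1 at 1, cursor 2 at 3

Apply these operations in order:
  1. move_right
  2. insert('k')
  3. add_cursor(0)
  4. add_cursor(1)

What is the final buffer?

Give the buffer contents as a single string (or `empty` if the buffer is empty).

After op 1 (move_right): buffer="gfnkw" (len 5), cursors c1@2 c2@4, authorship .....
After op 2 (insert('k')): buffer="gfknkkw" (len 7), cursors c1@3 c2@6, authorship ..1..2.
After op 3 (add_cursor(0)): buffer="gfknkkw" (len 7), cursors c3@0 c1@3 c2@6, authorship ..1..2.
After op 4 (add_cursor(1)): buffer="gfknkkw" (len 7), cursors c3@0 c4@1 c1@3 c2@6, authorship ..1..2.

Answer: gfknkkw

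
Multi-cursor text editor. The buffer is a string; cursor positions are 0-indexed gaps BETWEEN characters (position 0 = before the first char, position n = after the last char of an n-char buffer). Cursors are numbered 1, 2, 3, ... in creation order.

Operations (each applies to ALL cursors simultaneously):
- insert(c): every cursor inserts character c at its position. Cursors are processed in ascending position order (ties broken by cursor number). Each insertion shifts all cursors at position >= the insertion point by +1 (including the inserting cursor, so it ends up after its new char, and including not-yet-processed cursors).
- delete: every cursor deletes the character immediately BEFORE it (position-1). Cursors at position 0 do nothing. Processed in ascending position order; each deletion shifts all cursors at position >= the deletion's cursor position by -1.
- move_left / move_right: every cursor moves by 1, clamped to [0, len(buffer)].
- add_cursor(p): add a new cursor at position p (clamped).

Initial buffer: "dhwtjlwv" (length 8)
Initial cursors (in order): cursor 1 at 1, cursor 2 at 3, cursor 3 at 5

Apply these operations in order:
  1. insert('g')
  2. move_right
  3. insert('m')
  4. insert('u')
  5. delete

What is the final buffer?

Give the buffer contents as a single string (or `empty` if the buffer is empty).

Answer: dghmwgtmjglmwv

Derivation:
After op 1 (insert('g')): buffer="dghwgtjglwv" (len 11), cursors c1@2 c2@5 c3@8, authorship .1..2..3...
After op 2 (move_right): buffer="dghwgtjglwv" (len 11), cursors c1@3 c2@6 c3@9, authorship .1..2..3...
After op 3 (insert('m')): buffer="dghmwgtmjglmwv" (len 14), cursors c1@4 c2@8 c3@12, authorship .1.1.2.2.3.3..
After op 4 (insert('u')): buffer="dghmuwgtmujglmuwv" (len 17), cursors c1@5 c2@10 c3@15, authorship .1.11.2.22.3.33..
After op 5 (delete): buffer="dghmwgtmjglmwv" (len 14), cursors c1@4 c2@8 c3@12, authorship .1.1.2.2.3.3..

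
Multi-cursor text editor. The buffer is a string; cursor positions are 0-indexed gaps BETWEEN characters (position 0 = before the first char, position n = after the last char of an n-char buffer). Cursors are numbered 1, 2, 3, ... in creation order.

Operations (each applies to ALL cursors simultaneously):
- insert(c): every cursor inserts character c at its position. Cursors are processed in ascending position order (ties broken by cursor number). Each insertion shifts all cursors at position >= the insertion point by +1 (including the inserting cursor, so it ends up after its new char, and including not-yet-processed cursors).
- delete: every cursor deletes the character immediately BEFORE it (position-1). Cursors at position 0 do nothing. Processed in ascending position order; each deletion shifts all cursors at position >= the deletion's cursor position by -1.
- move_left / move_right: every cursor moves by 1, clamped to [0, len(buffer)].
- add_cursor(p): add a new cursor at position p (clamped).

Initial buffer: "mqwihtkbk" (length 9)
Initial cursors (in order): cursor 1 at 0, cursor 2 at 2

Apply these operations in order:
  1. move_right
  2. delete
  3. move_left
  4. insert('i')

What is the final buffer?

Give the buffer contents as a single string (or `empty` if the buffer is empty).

Answer: iiqihtkbk

Derivation:
After op 1 (move_right): buffer="mqwihtkbk" (len 9), cursors c1@1 c2@3, authorship .........
After op 2 (delete): buffer="qihtkbk" (len 7), cursors c1@0 c2@1, authorship .......
After op 3 (move_left): buffer="qihtkbk" (len 7), cursors c1@0 c2@0, authorship .......
After op 4 (insert('i')): buffer="iiqihtkbk" (len 9), cursors c1@2 c2@2, authorship 12.......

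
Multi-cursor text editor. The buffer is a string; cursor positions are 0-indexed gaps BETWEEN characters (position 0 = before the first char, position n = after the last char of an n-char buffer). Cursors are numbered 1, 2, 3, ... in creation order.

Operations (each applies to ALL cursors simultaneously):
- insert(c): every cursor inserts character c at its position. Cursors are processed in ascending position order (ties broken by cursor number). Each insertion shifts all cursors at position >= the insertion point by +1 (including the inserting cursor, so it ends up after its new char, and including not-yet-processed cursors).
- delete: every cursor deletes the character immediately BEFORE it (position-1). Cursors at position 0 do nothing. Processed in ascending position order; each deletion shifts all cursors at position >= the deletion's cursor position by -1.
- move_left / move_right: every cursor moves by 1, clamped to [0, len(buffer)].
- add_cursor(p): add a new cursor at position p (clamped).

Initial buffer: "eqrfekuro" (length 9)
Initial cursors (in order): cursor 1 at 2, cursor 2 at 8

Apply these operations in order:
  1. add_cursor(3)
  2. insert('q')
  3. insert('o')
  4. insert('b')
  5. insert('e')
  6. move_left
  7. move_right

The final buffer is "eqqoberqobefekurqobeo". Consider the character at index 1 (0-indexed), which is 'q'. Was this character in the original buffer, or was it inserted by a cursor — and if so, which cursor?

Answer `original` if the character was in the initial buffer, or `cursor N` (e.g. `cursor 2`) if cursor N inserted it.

Answer: original

Derivation:
After op 1 (add_cursor(3)): buffer="eqrfekuro" (len 9), cursors c1@2 c3@3 c2@8, authorship .........
After op 2 (insert('q')): buffer="eqqrqfekurqo" (len 12), cursors c1@3 c3@5 c2@11, authorship ..1.3.....2.
After op 3 (insert('o')): buffer="eqqorqofekurqoo" (len 15), cursors c1@4 c3@7 c2@14, authorship ..11.33.....22.
After op 4 (insert('b')): buffer="eqqobrqobfekurqobo" (len 18), cursors c1@5 c3@9 c2@17, authorship ..111.333.....222.
After op 5 (insert('e')): buffer="eqqoberqobefekurqobeo" (len 21), cursors c1@6 c3@11 c2@20, authorship ..1111.3333.....2222.
After op 6 (move_left): buffer="eqqoberqobefekurqobeo" (len 21), cursors c1@5 c3@10 c2@19, authorship ..1111.3333.....2222.
After op 7 (move_right): buffer="eqqoberqobefekurqobeo" (len 21), cursors c1@6 c3@11 c2@20, authorship ..1111.3333.....2222.
Authorship (.=original, N=cursor N): . . 1 1 1 1 . 3 3 3 3 . . . . . 2 2 2 2 .
Index 1: author = original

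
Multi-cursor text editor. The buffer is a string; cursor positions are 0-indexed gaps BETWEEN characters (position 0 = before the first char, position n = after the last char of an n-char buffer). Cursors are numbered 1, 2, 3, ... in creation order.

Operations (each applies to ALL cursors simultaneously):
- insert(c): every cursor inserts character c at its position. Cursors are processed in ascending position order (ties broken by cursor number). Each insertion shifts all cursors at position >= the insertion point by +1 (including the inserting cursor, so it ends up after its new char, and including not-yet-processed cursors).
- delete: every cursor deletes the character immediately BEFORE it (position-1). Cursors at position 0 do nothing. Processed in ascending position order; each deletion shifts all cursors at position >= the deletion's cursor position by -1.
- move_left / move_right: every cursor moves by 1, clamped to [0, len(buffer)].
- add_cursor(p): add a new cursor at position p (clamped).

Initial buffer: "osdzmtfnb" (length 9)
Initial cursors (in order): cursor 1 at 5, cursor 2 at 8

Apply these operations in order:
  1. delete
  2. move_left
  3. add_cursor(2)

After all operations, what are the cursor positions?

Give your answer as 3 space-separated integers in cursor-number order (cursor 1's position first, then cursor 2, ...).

Answer: 3 5 2

Derivation:
After op 1 (delete): buffer="osdztfb" (len 7), cursors c1@4 c2@6, authorship .......
After op 2 (move_left): buffer="osdztfb" (len 7), cursors c1@3 c2@5, authorship .......
After op 3 (add_cursor(2)): buffer="osdztfb" (len 7), cursors c3@2 c1@3 c2@5, authorship .......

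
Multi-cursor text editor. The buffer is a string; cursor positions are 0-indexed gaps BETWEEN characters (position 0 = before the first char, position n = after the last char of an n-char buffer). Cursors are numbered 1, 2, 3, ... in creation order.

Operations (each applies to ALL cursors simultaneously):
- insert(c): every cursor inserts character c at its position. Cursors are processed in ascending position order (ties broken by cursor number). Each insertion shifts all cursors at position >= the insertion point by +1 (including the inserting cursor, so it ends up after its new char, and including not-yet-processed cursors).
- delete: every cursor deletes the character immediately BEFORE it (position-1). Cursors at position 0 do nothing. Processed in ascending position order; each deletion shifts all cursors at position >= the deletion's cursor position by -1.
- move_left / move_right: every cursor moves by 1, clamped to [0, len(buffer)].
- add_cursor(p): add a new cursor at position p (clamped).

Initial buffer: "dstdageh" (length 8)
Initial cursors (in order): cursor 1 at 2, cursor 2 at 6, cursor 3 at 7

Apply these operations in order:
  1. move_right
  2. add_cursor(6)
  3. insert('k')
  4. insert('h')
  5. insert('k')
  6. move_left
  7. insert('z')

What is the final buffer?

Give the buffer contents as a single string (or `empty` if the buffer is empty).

Answer: dstkhzkdagkhzkekhzkhkhzk

Derivation:
After op 1 (move_right): buffer="dstdageh" (len 8), cursors c1@3 c2@7 c3@8, authorship ........
After op 2 (add_cursor(6)): buffer="dstdageh" (len 8), cursors c1@3 c4@6 c2@7 c3@8, authorship ........
After op 3 (insert('k')): buffer="dstkdagkekhk" (len 12), cursors c1@4 c4@8 c2@10 c3@12, authorship ...1...4.2.3
After op 4 (insert('h')): buffer="dstkhdagkhekhhkh" (len 16), cursors c1@5 c4@10 c2@13 c3@16, authorship ...11...44.22.33
After op 5 (insert('k')): buffer="dstkhkdagkhkekhkhkhk" (len 20), cursors c1@6 c4@12 c2@16 c3@20, authorship ...111...444.222.333
After op 6 (move_left): buffer="dstkhkdagkhkekhkhkhk" (len 20), cursors c1@5 c4@11 c2@15 c3@19, authorship ...111...444.222.333
After op 7 (insert('z')): buffer="dstkhzkdagkhzkekhzkhkhzk" (len 24), cursors c1@6 c4@13 c2@18 c3@23, authorship ...1111...4444.2222.3333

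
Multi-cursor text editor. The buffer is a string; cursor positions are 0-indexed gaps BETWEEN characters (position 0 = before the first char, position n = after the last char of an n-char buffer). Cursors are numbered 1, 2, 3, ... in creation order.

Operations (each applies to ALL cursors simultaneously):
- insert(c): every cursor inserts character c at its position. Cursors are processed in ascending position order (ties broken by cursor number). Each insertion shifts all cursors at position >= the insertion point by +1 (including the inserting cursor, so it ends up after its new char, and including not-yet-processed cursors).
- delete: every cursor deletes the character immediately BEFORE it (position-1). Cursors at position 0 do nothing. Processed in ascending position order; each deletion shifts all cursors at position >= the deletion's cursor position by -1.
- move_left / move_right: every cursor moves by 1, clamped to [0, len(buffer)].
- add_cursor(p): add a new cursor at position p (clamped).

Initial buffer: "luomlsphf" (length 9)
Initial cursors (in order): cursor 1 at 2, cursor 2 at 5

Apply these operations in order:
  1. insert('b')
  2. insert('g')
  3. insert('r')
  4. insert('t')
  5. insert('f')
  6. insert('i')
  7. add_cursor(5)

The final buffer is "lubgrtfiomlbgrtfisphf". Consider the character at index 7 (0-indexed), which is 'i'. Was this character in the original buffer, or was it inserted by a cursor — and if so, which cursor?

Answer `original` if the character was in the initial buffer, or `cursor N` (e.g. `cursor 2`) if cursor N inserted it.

After op 1 (insert('b')): buffer="lubomlbsphf" (len 11), cursors c1@3 c2@7, authorship ..1...2....
After op 2 (insert('g')): buffer="lubgomlbgsphf" (len 13), cursors c1@4 c2@9, authorship ..11...22....
After op 3 (insert('r')): buffer="lubgromlbgrsphf" (len 15), cursors c1@5 c2@11, authorship ..111...222....
After op 4 (insert('t')): buffer="lubgrtomlbgrtsphf" (len 17), cursors c1@6 c2@13, authorship ..1111...2222....
After op 5 (insert('f')): buffer="lubgrtfomlbgrtfsphf" (len 19), cursors c1@7 c2@15, authorship ..11111...22222....
After op 6 (insert('i')): buffer="lubgrtfiomlbgrtfisphf" (len 21), cursors c1@8 c2@17, authorship ..111111...222222....
After op 7 (add_cursor(5)): buffer="lubgrtfiomlbgrtfisphf" (len 21), cursors c3@5 c1@8 c2@17, authorship ..111111...222222....
Authorship (.=original, N=cursor N): . . 1 1 1 1 1 1 . . . 2 2 2 2 2 2 . . . .
Index 7: author = 1

Answer: cursor 1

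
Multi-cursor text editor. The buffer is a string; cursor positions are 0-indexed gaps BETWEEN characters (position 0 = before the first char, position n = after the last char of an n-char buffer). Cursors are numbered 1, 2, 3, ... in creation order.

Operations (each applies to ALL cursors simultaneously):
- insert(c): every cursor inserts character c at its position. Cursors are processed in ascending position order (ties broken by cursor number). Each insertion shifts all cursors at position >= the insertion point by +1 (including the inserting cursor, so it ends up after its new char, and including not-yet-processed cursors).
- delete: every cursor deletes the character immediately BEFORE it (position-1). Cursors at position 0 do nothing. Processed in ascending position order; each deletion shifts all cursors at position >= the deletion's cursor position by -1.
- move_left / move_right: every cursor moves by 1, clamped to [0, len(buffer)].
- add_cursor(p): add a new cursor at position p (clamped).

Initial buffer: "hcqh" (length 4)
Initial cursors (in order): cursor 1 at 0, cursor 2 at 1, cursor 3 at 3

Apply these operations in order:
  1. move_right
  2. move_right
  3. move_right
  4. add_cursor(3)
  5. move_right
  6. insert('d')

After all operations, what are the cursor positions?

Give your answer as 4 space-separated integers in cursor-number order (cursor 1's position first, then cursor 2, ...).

After op 1 (move_right): buffer="hcqh" (len 4), cursors c1@1 c2@2 c3@4, authorship ....
After op 2 (move_right): buffer="hcqh" (len 4), cursors c1@2 c2@3 c3@4, authorship ....
After op 3 (move_right): buffer="hcqh" (len 4), cursors c1@3 c2@4 c3@4, authorship ....
After op 4 (add_cursor(3)): buffer="hcqh" (len 4), cursors c1@3 c4@3 c2@4 c3@4, authorship ....
After op 5 (move_right): buffer="hcqh" (len 4), cursors c1@4 c2@4 c3@4 c4@4, authorship ....
After op 6 (insert('d')): buffer="hcqhdddd" (len 8), cursors c1@8 c2@8 c3@8 c4@8, authorship ....1234

Answer: 8 8 8 8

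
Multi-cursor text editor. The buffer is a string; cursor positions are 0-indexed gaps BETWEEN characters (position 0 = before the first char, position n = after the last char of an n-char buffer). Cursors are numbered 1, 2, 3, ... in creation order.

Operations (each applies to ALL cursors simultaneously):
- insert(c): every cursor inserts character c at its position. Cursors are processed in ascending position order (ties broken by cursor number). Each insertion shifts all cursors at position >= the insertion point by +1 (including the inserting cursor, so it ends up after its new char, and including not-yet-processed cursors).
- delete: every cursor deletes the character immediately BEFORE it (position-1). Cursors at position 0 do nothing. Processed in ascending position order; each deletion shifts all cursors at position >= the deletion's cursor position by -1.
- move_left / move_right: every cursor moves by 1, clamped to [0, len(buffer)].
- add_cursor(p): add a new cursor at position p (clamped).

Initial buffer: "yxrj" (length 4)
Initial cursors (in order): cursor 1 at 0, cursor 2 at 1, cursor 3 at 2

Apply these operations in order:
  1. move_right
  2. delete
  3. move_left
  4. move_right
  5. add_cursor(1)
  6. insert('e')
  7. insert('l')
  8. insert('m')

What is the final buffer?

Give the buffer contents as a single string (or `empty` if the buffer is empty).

After op 1 (move_right): buffer="yxrj" (len 4), cursors c1@1 c2@2 c3@3, authorship ....
After op 2 (delete): buffer="j" (len 1), cursors c1@0 c2@0 c3@0, authorship .
After op 3 (move_left): buffer="j" (len 1), cursors c1@0 c2@0 c3@0, authorship .
After op 4 (move_right): buffer="j" (len 1), cursors c1@1 c2@1 c3@1, authorship .
After op 5 (add_cursor(1)): buffer="j" (len 1), cursors c1@1 c2@1 c3@1 c4@1, authorship .
After op 6 (insert('e')): buffer="jeeee" (len 5), cursors c1@5 c2@5 c3@5 c4@5, authorship .1234
After op 7 (insert('l')): buffer="jeeeellll" (len 9), cursors c1@9 c2@9 c3@9 c4@9, authorship .12341234
After op 8 (insert('m')): buffer="jeeeellllmmmm" (len 13), cursors c1@13 c2@13 c3@13 c4@13, authorship .123412341234

Answer: jeeeellllmmmm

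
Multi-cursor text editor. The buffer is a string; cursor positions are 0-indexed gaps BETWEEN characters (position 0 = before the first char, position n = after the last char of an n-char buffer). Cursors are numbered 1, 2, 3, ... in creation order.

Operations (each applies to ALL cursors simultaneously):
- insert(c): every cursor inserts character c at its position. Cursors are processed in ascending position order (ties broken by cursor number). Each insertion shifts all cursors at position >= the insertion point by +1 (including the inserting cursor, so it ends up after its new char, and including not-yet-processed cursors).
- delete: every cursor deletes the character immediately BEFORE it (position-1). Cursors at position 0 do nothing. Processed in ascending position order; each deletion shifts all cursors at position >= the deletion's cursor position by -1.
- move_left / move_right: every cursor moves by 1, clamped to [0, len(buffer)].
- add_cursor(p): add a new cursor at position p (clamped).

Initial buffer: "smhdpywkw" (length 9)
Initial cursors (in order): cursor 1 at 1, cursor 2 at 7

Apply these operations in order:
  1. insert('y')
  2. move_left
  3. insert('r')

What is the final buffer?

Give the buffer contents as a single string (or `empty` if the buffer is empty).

Answer: srymhdpywrykw

Derivation:
After op 1 (insert('y')): buffer="symhdpywykw" (len 11), cursors c1@2 c2@9, authorship .1......2..
After op 2 (move_left): buffer="symhdpywykw" (len 11), cursors c1@1 c2@8, authorship .1......2..
After op 3 (insert('r')): buffer="srymhdpywrykw" (len 13), cursors c1@2 c2@10, authorship .11......22..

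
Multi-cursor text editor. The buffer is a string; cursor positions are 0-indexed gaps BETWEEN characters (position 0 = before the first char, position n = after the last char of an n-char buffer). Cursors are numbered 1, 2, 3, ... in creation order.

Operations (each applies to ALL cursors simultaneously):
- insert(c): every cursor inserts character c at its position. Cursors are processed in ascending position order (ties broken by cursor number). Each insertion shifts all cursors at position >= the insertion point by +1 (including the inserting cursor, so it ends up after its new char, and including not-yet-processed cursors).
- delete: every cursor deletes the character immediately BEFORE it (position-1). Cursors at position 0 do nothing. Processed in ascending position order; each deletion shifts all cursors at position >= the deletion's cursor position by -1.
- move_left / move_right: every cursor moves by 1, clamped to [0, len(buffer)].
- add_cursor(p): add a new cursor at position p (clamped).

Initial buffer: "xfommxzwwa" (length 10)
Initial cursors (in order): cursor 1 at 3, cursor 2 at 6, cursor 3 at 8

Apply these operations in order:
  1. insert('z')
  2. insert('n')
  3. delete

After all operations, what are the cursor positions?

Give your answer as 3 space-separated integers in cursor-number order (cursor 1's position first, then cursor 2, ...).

After op 1 (insert('z')): buffer="xfozmmxzzwzwa" (len 13), cursors c1@4 c2@8 c3@11, authorship ...1...2..3..
After op 2 (insert('n')): buffer="xfoznmmxznzwznwa" (len 16), cursors c1@5 c2@10 c3@14, authorship ...11...22..33..
After op 3 (delete): buffer="xfozmmxzzwzwa" (len 13), cursors c1@4 c2@8 c3@11, authorship ...1...2..3..

Answer: 4 8 11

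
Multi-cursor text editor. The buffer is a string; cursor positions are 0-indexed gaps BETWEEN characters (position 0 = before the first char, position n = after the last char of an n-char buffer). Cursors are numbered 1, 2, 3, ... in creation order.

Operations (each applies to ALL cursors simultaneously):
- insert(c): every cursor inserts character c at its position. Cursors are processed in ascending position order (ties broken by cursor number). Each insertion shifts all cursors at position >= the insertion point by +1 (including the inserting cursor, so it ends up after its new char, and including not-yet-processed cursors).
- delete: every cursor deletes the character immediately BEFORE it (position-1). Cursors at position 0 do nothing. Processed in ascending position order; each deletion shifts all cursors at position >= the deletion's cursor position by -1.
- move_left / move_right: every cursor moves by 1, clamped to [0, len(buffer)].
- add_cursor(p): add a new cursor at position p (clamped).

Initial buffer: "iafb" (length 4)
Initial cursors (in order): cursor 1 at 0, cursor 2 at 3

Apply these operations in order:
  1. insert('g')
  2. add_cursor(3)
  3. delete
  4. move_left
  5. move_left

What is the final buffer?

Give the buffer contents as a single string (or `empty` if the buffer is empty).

After op 1 (insert('g')): buffer="giafgb" (len 6), cursors c1@1 c2@5, authorship 1...2.
After op 2 (add_cursor(3)): buffer="giafgb" (len 6), cursors c1@1 c3@3 c2@5, authorship 1...2.
After op 3 (delete): buffer="ifb" (len 3), cursors c1@0 c3@1 c2@2, authorship ...
After op 4 (move_left): buffer="ifb" (len 3), cursors c1@0 c3@0 c2@1, authorship ...
After op 5 (move_left): buffer="ifb" (len 3), cursors c1@0 c2@0 c3@0, authorship ...

Answer: ifb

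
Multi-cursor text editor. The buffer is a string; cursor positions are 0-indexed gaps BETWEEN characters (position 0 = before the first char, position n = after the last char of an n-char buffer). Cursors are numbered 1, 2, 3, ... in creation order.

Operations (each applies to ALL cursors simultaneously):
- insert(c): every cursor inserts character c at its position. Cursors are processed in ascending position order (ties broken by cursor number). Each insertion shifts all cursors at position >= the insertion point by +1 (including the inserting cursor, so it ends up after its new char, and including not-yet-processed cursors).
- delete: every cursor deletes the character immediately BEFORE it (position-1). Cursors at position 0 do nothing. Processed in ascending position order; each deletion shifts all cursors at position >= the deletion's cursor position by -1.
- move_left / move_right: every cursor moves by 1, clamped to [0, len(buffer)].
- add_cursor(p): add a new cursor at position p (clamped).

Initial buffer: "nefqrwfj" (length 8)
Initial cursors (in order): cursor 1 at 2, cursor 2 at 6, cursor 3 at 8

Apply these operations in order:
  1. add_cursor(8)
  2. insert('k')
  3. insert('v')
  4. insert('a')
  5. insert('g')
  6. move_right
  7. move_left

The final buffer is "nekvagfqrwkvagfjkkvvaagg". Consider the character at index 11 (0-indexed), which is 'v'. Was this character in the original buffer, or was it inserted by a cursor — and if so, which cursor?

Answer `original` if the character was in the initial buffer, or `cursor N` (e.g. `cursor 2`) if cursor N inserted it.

After op 1 (add_cursor(8)): buffer="nefqrwfj" (len 8), cursors c1@2 c2@6 c3@8 c4@8, authorship ........
After op 2 (insert('k')): buffer="nekfqrwkfjkk" (len 12), cursors c1@3 c2@8 c3@12 c4@12, authorship ..1....2..34
After op 3 (insert('v')): buffer="nekvfqrwkvfjkkvv" (len 16), cursors c1@4 c2@10 c3@16 c4@16, authorship ..11....22..3434
After op 4 (insert('a')): buffer="nekvafqrwkvafjkkvvaa" (len 20), cursors c1@5 c2@12 c3@20 c4@20, authorship ..111....222..343434
After op 5 (insert('g')): buffer="nekvagfqrwkvagfjkkvvaagg" (len 24), cursors c1@6 c2@14 c3@24 c4@24, authorship ..1111....2222..34343434
After op 6 (move_right): buffer="nekvagfqrwkvagfjkkvvaagg" (len 24), cursors c1@7 c2@15 c3@24 c4@24, authorship ..1111....2222..34343434
After op 7 (move_left): buffer="nekvagfqrwkvagfjkkvvaagg" (len 24), cursors c1@6 c2@14 c3@23 c4@23, authorship ..1111....2222..34343434
Authorship (.=original, N=cursor N): . . 1 1 1 1 . . . . 2 2 2 2 . . 3 4 3 4 3 4 3 4
Index 11: author = 2

Answer: cursor 2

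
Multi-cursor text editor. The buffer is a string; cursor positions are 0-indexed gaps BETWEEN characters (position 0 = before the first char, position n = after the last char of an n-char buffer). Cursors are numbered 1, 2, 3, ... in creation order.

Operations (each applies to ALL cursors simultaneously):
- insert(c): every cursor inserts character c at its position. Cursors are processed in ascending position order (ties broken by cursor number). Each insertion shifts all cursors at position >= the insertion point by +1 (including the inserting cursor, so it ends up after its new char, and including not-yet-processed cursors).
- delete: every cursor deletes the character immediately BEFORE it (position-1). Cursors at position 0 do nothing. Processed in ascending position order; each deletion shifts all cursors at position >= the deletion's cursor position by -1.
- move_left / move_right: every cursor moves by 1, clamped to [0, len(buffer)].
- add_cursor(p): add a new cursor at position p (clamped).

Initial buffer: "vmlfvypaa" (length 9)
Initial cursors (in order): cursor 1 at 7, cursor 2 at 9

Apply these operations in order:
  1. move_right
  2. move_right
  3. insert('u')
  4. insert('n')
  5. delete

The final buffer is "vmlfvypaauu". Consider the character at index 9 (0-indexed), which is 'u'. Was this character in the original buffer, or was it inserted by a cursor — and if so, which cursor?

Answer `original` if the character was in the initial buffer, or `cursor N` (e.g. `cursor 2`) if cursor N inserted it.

After op 1 (move_right): buffer="vmlfvypaa" (len 9), cursors c1@8 c2@9, authorship .........
After op 2 (move_right): buffer="vmlfvypaa" (len 9), cursors c1@9 c2@9, authorship .........
After op 3 (insert('u')): buffer="vmlfvypaauu" (len 11), cursors c1@11 c2@11, authorship .........12
After op 4 (insert('n')): buffer="vmlfvypaauunn" (len 13), cursors c1@13 c2@13, authorship .........1212
After op 5 (delete): buffer="vmlfvypaauu" (len 11), cursors c1@11 c2@11, authorship .........12
Authorship (.=original, N=cursor N): . . . . . . . . . 1 2
Index 9: author = 1

Answer: cursor 1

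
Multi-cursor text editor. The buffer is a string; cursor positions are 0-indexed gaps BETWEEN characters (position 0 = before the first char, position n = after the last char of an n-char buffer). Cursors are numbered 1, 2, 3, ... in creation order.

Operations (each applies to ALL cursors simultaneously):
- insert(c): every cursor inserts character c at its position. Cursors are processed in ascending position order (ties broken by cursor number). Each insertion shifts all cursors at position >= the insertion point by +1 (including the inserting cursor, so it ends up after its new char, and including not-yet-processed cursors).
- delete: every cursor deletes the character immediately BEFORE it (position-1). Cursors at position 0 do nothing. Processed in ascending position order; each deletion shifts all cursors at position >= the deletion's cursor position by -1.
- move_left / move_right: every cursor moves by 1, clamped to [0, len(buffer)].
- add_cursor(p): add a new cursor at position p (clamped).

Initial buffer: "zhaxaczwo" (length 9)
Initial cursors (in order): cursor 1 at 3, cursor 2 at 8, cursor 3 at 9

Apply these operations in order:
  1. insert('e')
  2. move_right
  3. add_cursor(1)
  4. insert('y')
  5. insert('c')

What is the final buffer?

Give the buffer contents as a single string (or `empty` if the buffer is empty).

Answer: zychaexycaczweoyceyc

Derivation:
After op 1 (insert('e')): buffer="zhaexaczweoe" (len 12), cursors c1@4 c2@10 c3@12, authorship ...1.....2.3
After op 2 (move_right): buffer="zhaexaczweoe" (len 12), cursors c1@5 c2@11 c3@12, authorship ...1.....2.3
After op 3 (add_cursor(1)): buffer="zhaexaczweoe" (len 12), cursors c4@1 c1@5 c2@11 c3@12, authorship ...1.....2.3
After op 4 (insert('y')): buffer="zyhaexyaczweoyey" (len 16), cursors c4@2 c1@7 c2@14 c3@16, authorship .4..1.1....2.233
After op 5 (insert('c')): buffer="zychaexycaczweoyceyc" (len 20), cursors c4@3 c1@9 c2@17 c3@20, authorship .44..1.11....2.22333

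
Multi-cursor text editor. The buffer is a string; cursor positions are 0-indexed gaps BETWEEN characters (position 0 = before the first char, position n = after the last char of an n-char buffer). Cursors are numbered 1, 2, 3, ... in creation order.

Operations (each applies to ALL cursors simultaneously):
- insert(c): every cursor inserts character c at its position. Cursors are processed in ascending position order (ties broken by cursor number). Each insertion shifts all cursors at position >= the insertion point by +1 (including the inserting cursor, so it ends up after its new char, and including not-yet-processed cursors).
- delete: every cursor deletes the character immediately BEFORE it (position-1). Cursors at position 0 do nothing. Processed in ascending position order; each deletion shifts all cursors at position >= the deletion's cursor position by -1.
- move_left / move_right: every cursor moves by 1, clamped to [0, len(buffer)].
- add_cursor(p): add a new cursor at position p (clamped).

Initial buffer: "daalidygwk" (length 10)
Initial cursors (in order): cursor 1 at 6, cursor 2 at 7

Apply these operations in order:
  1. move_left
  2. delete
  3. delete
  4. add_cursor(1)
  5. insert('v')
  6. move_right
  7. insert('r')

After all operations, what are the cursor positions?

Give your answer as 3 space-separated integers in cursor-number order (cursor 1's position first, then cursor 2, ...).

After op 1 (move_left): buffer="daalidygwk" (len 10), cursors c1@5 c2@6, authorship ..........
After op 2 (delete): buffer="daalygwk" (len 8), cursors c1@4 c2@4, authorship ........
After op 3 (delete): buffer="daygwk" (len 6), cursors c1@2 c2@2, authorship ......
After op 4 (add_cursor(1)): buffer="daygwk" (len 6), cursors c3@1 c1@2 c2@2, authorship ......
After op 5 (insert('v')): buffer="dvavvygwk" (len 9), cursors c3@2 c1@5 c2@5, authorship .3.12....
After op 6 (move_right): buffer="dvavvygwk" (len 9), cursors c3@3 c1@6 c2@6, authorship .3.12....
After op 7 (insert('r')): buffer="dvarvvyrrgwk" (len 12), cursors c3@4 c1@9 c2@9, authorship .3.312.12...

Answer: 9 9 4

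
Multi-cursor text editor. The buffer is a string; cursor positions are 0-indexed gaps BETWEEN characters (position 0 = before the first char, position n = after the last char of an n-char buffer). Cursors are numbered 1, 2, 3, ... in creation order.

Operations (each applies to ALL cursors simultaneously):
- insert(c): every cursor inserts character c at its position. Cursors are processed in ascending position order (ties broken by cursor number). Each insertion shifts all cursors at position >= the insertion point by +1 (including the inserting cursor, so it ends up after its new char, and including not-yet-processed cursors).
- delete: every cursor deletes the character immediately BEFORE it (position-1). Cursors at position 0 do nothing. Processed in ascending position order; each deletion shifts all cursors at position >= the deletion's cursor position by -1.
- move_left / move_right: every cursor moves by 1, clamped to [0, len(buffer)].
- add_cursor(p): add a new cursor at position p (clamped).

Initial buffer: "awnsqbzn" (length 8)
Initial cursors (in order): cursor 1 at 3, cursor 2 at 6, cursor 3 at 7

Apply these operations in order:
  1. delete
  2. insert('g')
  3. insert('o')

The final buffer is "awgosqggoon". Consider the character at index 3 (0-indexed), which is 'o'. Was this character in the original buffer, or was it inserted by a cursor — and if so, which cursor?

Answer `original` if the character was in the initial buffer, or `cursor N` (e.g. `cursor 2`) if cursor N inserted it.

After op 1 (delete): buffer="awsqn" (len 5), cursors c1@2 c2@4 c3@4, authorship .....
After op 2 (insert('g')): buffer="awgsqggn" (len 8), cursors c1@3 c2@7 c3@7, authorship ..1..23.
After op 3 (insert('o')): buffer="awgosqggoon" (len 11), cursors c1@4 c2@10 c3@10, authorship ..11..2323.
Authorship (.=original, N=cursor N): . . 1 1 . . 2 3 2 3 .
Index 3: author = 1

Answer: cursor 1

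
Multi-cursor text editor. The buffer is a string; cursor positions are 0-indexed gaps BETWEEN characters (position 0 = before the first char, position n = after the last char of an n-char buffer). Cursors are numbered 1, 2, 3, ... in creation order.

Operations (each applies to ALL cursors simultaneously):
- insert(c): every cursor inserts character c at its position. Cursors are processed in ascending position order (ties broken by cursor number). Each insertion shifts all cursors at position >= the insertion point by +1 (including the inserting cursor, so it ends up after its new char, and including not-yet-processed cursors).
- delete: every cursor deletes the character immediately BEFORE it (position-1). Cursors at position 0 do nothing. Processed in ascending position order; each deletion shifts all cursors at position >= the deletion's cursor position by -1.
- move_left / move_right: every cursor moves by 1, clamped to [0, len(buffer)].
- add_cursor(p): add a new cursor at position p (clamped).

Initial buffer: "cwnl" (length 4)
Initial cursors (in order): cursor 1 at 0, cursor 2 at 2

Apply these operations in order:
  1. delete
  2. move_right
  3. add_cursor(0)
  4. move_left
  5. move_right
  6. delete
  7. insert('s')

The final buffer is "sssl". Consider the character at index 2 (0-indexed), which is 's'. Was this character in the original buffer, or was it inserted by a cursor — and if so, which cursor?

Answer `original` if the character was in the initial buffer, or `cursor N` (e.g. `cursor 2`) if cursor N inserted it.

After op 1 (delete): buffer="cnl" (len 3), cursors c1@0 c2@1, authorship ...
After op 2 (move_right): buffer="cnl" (len 3), cursors c1@1 c2@2, authorship ...
After op 3 (add_cursor(0)): buffer="cnl" (len 3), cursors c3@0 c1@1 c2@2, authorship ...
After op 4 (move_left): buffer="cnl" (len 3), cursors c1@0 c3@0 c2@1, authorship ...
After op 5 (move_right): buffer="cnl" (len 3), cursors c1@1 c3@1 c2@2, authorship ...
After op 6 (delete): buffer="l" (len 1), cursors c1@0 c2@0 c3@0, authorship .
After op 7 (insert('s')): buffer="sssl" (len 4), cursors c1@3 c2@3 c3@3, authorship 123.
Authorship (.=original, N=cursor N): 1 2 3 .
Index 2: author = 3

Answer: cursor 3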